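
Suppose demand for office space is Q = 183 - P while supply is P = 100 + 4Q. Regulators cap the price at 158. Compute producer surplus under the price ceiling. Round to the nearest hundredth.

420.50

Rewriting demand in inverse form: P = 183 - Q.
Free-market equilibrium: 183 - Q = 100 + 4Q gives Q* = 16.6, P* = 166.4.
At P = 158, sellers supply (158 - 100)/4 = 14.5 while buyers want more, so the quantity traded is 14.5 at price 158.
PS is the triangle above supply below 158: (1/2)(14.5)(158 - 100) = 420.5.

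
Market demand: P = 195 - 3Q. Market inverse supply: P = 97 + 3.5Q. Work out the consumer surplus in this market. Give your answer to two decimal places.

340.97

Equilibrium: 195 - 3Q = 97 + 3.5Q, so Q* = 15.0769 and P* = 149.7692.
Consumer surplus is the triangle under demand above P*: (1/2)(15.0769)(195 - 149.7692) = (1/2)(15.0769)(45.2308) = 340.9704.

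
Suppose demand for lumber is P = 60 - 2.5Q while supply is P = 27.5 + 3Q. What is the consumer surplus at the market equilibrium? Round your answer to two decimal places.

43.65

Setting demand equal to supply, 32.5 = 5.5Q, so Q* = 5.9091 and P* = 45.2273.
Consumer surplus is the triangle under demand above P*: (1/2)(5.9091)(60 - 45.2273) = (1/2)(5.9091)(14.7727) = 43.6467.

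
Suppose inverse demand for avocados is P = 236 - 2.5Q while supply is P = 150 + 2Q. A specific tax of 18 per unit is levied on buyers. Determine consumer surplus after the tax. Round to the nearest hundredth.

Pre-tax equilibrium: 236 - 2.5Q = 150 + 2Q gives Q* = 19.1111, P* = 188.2222.
A tax on buyers shifts demand down by 18: (236 - 18) - 2.5Q = 150 + 2Q, so Q_t = 15.1111. Buyers pay P_b = 198.2222; sellers receive P_s = P_b - 18 = 180.2222.
Consumer surplus is the triangle under demand above P_b: (1/2)(15.1111)(236 - 198.2222) = 285.4321.

285.43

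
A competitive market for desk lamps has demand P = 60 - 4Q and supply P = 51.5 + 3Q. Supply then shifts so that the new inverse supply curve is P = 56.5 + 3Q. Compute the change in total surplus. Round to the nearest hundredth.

-4.29

Initial equilibrium: Q_0 = 1.2143, P_0 = 55.1429; CS_0 = (1/2)(1.2143)(4.8571) = 2.949, PS_0 = (1/2)(1.2143)(3.6429) = 2.2117.
New equilibrium: 60 - 4Q = 56.5 + 3Q gives Q_1 = 0.5, P_1 = 58; CS_1 = 0.5, PS_1 = 0.375.
Change in total surplus = (0.5 + 0.375) - (2.949 + 2.2117) = -4.2857.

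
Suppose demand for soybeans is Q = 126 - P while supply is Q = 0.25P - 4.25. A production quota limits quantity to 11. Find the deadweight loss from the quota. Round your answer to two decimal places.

291.60

Rewriting demand in inverse form: P = 126 - Q.
Rewriting supply in inverse form: P = 17 + 4Q.
Unrestricted equilibrium: Q* = (126 - 17)/(1 + 4) = 21.8.
At Q = 11 the demand price is 126 - (11) = 115 and the supply price is 17 + 4(11) = 61.
DWL = (1/2)(gap between curves at 11) x (Q* - 11) = (1/2)(54)(10.8) = 291.6.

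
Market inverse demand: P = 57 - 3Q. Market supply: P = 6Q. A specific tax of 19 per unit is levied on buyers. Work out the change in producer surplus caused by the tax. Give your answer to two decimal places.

-66.85

Without the tax, 57 - 3Q = 6Q so Q* = 6.3333 and P* = 38.
With the tax, buyers' net willingness to pay falls by 19: (57 - 19) - 3Q = 6Q, so Q_t = 4.2222. Buyers pay P_b = 44.3333; sellers receive P_s = P_b - 19 = 25.3333.
PS falls from (1/2)(6.3333)(38) = 120.3333 to (1/2)(4.2222)(25.3333) = 53.4815, a change of -66.8519.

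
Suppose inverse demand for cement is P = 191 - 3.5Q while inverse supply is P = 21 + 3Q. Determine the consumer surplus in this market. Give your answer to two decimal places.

Set 191 - 3.5Q = 21 + 3Q, which gives 170 = 6.5Q, so Q* = 26.1538 and P* = 191 - 3.5(26.1538) = 99.4615.
The demand choke price is 191, so CS = (1/2)(Q*)(191 - P*) = (1/2)(26.1538)(91.5385) = 1197.0414.

1197.04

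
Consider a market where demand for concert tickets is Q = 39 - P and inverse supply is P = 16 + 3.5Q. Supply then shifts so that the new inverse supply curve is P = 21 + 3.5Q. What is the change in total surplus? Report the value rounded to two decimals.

Rewriting demand in inverse form: P = 39 - Q.
Initial equilibrium: Q_0 = 5.1111, P_0 = 33.8889; CS_0 = (1/2)(5.1111)(5.1111) = 13.0617, PS_0 = (1/2)(5.1111)(17.8889) = 45.716.
New equilibrium: 39 - Q = 21 + 3.5Q gives Q_1 = 4, P_1 = 35; CS_1 = 8, PS_1 = 28.
Change in total surplus = (8 + 28) - (13.0617 + 45.716) = -22.7778.

-22.78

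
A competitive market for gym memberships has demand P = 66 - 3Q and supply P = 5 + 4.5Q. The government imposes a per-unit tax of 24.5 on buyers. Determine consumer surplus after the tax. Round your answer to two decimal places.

Pre-tax equilibrium: 66 - 3Q = 5 + 4.5Q gives Q* = 8.1333, P* = 41.6.
A tax on buyers shifts demand down by 24.5: (66 - 24.5) - 3Q = 5 + 4.5Q, so Q_t = 4.8667. Buyers pay P_b = 51.4; sellers receive P_s = P_b - 24.5 = 26.9.
CS = (1/2)(Q_t)(66 - P_b) = (1/2)(4.8667)(14.6) = 35.5267.

35.53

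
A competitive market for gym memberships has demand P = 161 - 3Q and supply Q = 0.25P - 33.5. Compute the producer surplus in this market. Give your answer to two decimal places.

29.76

Rewriting supply in inverse form: P = 134 + 4Q.
Setting demand equal to supply, 27 = 7Q, so Q* = 3.8571 and P* = 149.4286.
Producer surplus is the triangle above supply below P*: (1/2)(3.8571)(149.4286 - 134) = (1/2)(3.8571)(15.4286) = 29.7551.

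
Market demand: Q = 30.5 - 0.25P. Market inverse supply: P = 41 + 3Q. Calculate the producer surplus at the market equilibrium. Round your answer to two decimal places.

200.85

Rewriting demand in inverse form: P = 122 - 4Q.
Setting demand equal to supply, 81 = 7Q, so Q* = 11.5714 and P* = 75.7143.
Producer surplus is the triangle above supply below P*: (1/2)(11.5714)(75.7143 - 41) = (1/2)(11.5714)(34.7143) = 200.8469.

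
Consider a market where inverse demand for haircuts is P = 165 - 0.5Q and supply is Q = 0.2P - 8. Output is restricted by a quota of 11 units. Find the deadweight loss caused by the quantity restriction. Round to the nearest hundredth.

378.20

Rewriting supply in inverse form: P = 40 + 5Q.
Unrestricted equilibrium: Q* = (165 - 40)/(0.5 + 5) = 22.7273.
At Q = 11 the demand price is 165 - 0.5(11) = 159.5 and the supply price is 40 + 5(11) = 95.
Deadweight loss is the triangle between the curves from 11 to 22.7273: (1/2)(159.5 - 95)(22.7273 - 11) = 378.2045.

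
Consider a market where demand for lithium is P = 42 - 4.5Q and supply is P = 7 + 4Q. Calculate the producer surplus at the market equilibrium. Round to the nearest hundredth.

Set 42 - 4.5Q = 7 + 4Q, which gives 35 = 8.5Q, so Q* = 4.1176 and P* = 42 - 4.5(4.1176) = 23.4706.
The supply curve's price intercept is 7, so PS = (1/2)(Q*)(P* - 7) = (1/2)(4.1176)(16.4706) = 33.91.

33.91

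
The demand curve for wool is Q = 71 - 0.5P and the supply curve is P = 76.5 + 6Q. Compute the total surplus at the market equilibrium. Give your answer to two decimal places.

Rewriting demand in inverse form: P = 142 - 2Q.
Set 142 - 2Q = 76.5 + 6Q, which gives 65.5 = 8Q, so Q* = 8.1875 and P* = 142 - 2(8.1875) = 125.625.
CS = (1/2)(8.1875)(16.375) = 67.0352 and PS = (1/2)(8.1875)(49.125) = 201.1055, so total surplus = 268.1406.

268.14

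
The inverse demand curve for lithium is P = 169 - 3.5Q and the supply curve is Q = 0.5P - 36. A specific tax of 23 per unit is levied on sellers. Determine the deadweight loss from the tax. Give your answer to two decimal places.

48.09

Rewriting supply in inverse form: P = 72 + 2Q.
Without the tax, 169 - 3.5Q = 72 + 2Q so Q* = 17.6364 and P* = 107.2727.
A tax on sellers shifts supply up by 23: 169 - 3.5Q = 72 + 2Q + 23, so Q_t = 13.4545. Buyers pay P_b = 121.9091; sellers receive P_s = P_b - 23 = 98.9091.
Deadweight loss is the triangle between the curves from Q_t to Q*: (1/2)(17.6364 - 13.4545)(23) = 48.0909.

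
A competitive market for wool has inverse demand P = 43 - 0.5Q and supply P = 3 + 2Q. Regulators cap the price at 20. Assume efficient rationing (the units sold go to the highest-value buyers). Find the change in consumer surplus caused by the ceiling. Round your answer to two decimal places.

Free-market equilibrium: 43 - 0.5Q = 3 + 2Q gives Q* = 16, P* = 35.
At P = 20, sellers supply (20 - 3)/2 = 8.5 while buyers want more, so the quantity traded is 8.5 at price 20.
CS goes from (1/2)(16)(8) = 64 to 177.4375 (computed as (43 - 20)(8.5) - (1/2)(0.5)(8.5)^2), a change of 113.4375.

113.44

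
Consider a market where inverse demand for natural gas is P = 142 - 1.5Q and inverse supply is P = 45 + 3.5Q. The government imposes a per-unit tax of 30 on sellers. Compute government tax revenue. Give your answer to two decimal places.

Pre-tax equilibrium: 142 - 1.5Q = 45 + 3.5Q gives Q* = 19.4, P* = 112.9.
With the tax, sellers need 30 more per unit: 142 - 1.5Q = 45 + 3.5Q + 30, so Q_t = 13.4. Buyers pay P_b = 121.9; sellers receive P_s = P_b - 30 = 91.9.
Revenue is the tax times quantity traded: 30 x 13.4 = 402.

402.00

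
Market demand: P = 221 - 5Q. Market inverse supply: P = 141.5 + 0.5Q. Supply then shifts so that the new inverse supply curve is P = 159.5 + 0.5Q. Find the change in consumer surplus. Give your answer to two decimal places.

Initial equilibrium: Q_0 = 14.4545, P_0 = 148.7273; CS_0 = (1/2)(14.4545)(72.2727) = 522.3347, PS_0 = (1/2)(14.4545)(7.2273) = 52.2335.
New equilibrium: 221 - 5Q = 159.5 + 0.5Q gives Q_1 = 11.1818, P_1 = 165.0909; CS_1 = 312.5826, PS_1 = 31.2583.
Change in consumer surplus = 312.5826 - 522.3347 = -209.7521.

-209.75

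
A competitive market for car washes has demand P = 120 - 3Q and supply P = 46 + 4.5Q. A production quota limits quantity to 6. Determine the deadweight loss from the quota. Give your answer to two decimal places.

56.07

Unrestricted equilibrium: Q* = (120 - 46)/(3 + 4.5) = 9.8667.
At Q = 6 the demand price is 120 - 3(6) = 102 and the supply price is 46 + 4.5(6) = 73.
DWL = (1/2)(gap between curves at 6) x (Q* - 6) = (1/2)(29)(3.8667) = 56.0667.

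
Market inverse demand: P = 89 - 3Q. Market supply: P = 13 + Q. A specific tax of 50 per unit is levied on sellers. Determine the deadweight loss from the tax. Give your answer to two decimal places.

312.50

Pre-tax equilibrium: 89 - 3Q = 13 + Q gives Q* = 19, P* = 32.
A tax on sellers shifts supply up by 50: 89 - 3Q = 13 + Q + 50, so Q_t = 6.5. Buyers pay P_b = 69.5; sellers receive P_s = P_b - 50 = 19.5.
The welfare triangle lost has base Q* - Q_t = 12.5 and height t = 50, so DWL = (1/2)(12.5)(50) = 312.5.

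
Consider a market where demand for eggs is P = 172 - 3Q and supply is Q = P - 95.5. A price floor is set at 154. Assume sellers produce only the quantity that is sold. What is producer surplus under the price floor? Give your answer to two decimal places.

333.00

Rewriting supply in inverse form: P = 95.5 + Q.
Without the control, 172 - 3Q = 95.5 + Q so Q* = 19.125 and P* = 114.625.
At P = 154, buyers demand (172 - 154)/3 = 6 while sellers would supply more, so the quantity traded is 6 at price 154.
The supply price at Q = 6 is 101.5. PS is the trapezoid between 154 and supply over [0, 6]: (1/2)[(154 - 95.5) + (154 - 101.5)](6) = 333.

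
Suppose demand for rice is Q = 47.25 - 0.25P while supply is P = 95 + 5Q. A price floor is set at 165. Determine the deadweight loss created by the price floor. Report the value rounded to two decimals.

Rewriting demand in inverse form: P = 189 - 4Q.
Free-market equilibrium: 189 - 4Q = 95 + 5Q gives Q* = 10.4444, P* = 147.2222.
At P = 165, buyers demand (189 - 165)/4 = 6 while sellers would supply more, so the quantity traded is 6 at price 165.
The lost-trades triangle has base Q* - 6 = 4.4444 and height equal to the gap between the curves at Q = 6, which is 165 - 125 = 40. DWL = (1/2)(4.4444)(40) = 88.8889.

88.89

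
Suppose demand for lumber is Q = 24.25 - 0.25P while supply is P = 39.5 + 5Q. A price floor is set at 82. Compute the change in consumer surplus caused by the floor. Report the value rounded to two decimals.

-53.51

Rewriting demand in inverse form: P = 97 - 4Q.
Without the control, 97 - 4Q = 39.5 + 5Q so Q* = 6.3889 and P* = 71.4444.
At the floor price 82, quantity demanded is (97 - 82)/4 = 3.75; demand is the short side, so Q = 3.75 trades at P = 82.
CS goes from (1/2)(6.3889)(25.5556) = 81.6358 to 28.125 (computed as (97 - 82)(3.75) - (1/2)(4)(3.75)^2), a change of -53.5108.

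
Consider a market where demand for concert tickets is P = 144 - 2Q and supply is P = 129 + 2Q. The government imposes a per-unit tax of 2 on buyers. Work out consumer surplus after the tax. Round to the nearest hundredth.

10.56

Without the tax, 144 - 2Q = 129 + 2Q so Q* = 3.75 and P* = 136.5.
With the tax, buyers' net willingness to pay falls by 2: (144 - 2) - 2Q = 129 + 2Q, so Q_t = 3.25. Buyers pay P_b = 137.5; sellers receive P_s = P_b - 2 = 135.5.
Consumer surplus is the triangle under demand above P_b: (1/2)(3.25)(144 - 137.5) = 10.5625.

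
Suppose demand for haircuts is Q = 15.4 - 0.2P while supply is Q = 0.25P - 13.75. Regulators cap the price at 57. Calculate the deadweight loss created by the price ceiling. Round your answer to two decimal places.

17.01

Rewriting demand in inverse form: P = 77 - 5Q.
Rewriting supply in inverse form: P = 55 + 4Q.
Without the control, 77 - 5Q = 55 + 4Q so Q* = 2.4444 and P* = 64.7778.
At P = 57, sellers supply (57 - 55)/4 = 0.5 while buyers want more, so the quantity traded is 0.5 at price 57.
At Q = 0.5 the demand price is 74.5 and the supply price is 57. Deadweight loss is the triangle between the curves from 0.5 to 2.4444: (1/2)(74.5 - 57)(2.4444 - 0.5) = 17.0139.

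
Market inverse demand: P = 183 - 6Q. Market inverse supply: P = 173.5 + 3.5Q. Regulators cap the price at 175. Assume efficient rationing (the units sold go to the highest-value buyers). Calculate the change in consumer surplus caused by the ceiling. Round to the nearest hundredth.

-0.12

Without the control, 183 - 6Q = 173.5 + 3.5Q so Q* = 1 and P* = 177.
At the ceiling price 175, quantity supplied is (175 - 173.5)/3.5 = 0.4286; supply is the short side, so Q = 0.4286 trades at P = 175.
CS goes from (1/2)(1)(6) = 3 to 2.8776 (computed as (183 - 175)(0.4286) - (1/2)(6)(0.4286)^2), a change of -0.1224.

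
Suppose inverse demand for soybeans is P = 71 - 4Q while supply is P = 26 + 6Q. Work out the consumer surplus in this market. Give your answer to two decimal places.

Set 71 - 4Q = 26 + 6Q, which gives 45 = 10Q, so Q* = 4.5 and P* = 71 - 4(4.5) = 53.
CS is the area between the demand curve and P* from 0 to Q*: (1/2)(4.5)(18) = 40.5.

40.50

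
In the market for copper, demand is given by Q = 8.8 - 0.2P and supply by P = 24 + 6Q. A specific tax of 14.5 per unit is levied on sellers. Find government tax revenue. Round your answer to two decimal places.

7.25

Rewriting demand in inverse form: P = 44 - 5Q.
Pre-tax equilibrium: 44 - 5Q = 24 + 6Q gives Q* = 1.8182, P* = 34.9091.
With the tax, sellers need 14.5 more per unit: 44 - 5Q = 24 + 6Q + 14.5, so Q_t = 0.5. Buyers pay P_b = 41.5; sellers receive P_s = P_b - 14.5 = 27.
Tax revenue = t x Q_t = 14.5 x 0.5 = 7.25.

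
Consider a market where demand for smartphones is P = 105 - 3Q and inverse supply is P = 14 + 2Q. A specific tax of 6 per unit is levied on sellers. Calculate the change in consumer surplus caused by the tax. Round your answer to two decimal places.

Pre-tax equilibrium: 105 - 3Q = 14 + 2Q gives Q* = 18.2, P* = 50.4.
A tax on sellers shifts supply up by 6: 105 - 3Q = 14 + 2Q + 6, so Q_t = 17. Buyers pay P_b = 54; sellers receive P_s = P_b - 6 = 48.
CS falls from (1/2)(18.2)(54.6) = 496.86 to (1/2)(17)(51) = 433.5, a change of -63.36.

-63.36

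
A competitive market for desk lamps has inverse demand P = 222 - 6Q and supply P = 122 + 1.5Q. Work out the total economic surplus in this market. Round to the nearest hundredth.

666.67

Set 222 - 6Q = 122 + 1.5Q, which gives 100 = 7.5Q, so Q* = 13.3333 and P* = 222 - 6(13.3333) = 142.
Total surplus is the full triangle between the curves from 0 to Q*: (1/2)(13.3333)(222 - 122) = 666.6667.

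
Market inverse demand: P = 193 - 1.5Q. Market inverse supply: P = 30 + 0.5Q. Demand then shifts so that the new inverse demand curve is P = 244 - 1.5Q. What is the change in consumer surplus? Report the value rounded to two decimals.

3605.06

Initial equilibrium: Q_0 = 81.5, P_0 = 70.75; CS_0 = (1/2)(81.5)(122.25) = 4981.6875, PS_0 = (1/2)(81.5)(40.75) = 1660.5625.
New equilibrium: 244 - 1.5Q = 30 + 0.5Q gives Q_1 = 107, P_1 = 83.5; CS_1 = 8586.75, PS_1 = 2862.25.
Change in consumer surplus = 8586.75 - 4981.6875 = 3605.0625.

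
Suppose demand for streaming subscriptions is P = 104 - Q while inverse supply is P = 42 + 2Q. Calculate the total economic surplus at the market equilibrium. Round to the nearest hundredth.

640.67

Setting demand equal to supply, 62 = 3Q, so Q* = 20.6667 and P* = 83.3333.
Total surplus is the full triangle between the curves from 0 to Q*: (1/2)(20.6667)(104 - 42) = 640.6667.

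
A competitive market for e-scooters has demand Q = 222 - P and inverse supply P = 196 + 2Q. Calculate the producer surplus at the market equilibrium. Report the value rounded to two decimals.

Rewriting demand in inverse form: P = 222 - Q.
Setting demand equal to supply, 26 = 3Q, so Q* = 8.6667 and P* = 213.3333.
The supply curve's price intercept is 196, so PS = (1/2)(Q*)(P* - 196) = (1/2)(8.6667)(17.3333) = 75.1111.

75.11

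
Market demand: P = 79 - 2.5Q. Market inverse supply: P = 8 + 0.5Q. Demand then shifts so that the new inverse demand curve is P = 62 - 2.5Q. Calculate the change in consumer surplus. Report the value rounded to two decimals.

Initial equilibrium: Q_0 = 23.6667, P_0 = 19.8333; CS_0 = (1/2)(23.6667)(59.1667) = 700.1389, PS_0 = (1/2)(23.6667)(11.8333) = 140.0278.
New equilibrium: 62 - 2.5Q = 8 + 0.5Q gives Q_1 = 18, P_1 = 17; CS_1 = 405, PS_1 = 81.
Change in consumer surplus = 405 - 700.1389 = -295.1389.

-295.14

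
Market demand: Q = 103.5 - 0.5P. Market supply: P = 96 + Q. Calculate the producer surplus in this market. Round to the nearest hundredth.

684.50

Rewriting demand in inverse form: P = 207 - 2Q.
Equilibrium: 207 - 2Q = 96 + Q, so Q* = 37 and P* = 133.
PS is the area between P* and the supply curve from 0 to Q*: (1/2)(37)(37) = 684.5.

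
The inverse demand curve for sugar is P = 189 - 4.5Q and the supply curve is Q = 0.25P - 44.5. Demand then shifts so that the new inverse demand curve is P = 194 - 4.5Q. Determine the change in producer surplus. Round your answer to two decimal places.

Rewriting supply in inverse form: P = 178 + 4Q.
Initial equilibrium: Q_0 = 1.2941, P_0 = 183.1765; CS_0 = (1/2)(1.2941)(5.8235) = 3.7682, PS_0 = (1/2)(1.2941)(5.1765) = 3.3495.
New equilibrium: 194 - 4.5Q = 178 + 4Q gives Q_1 = 1.8824, P_1 = 185.5294; CS_1 = 7.9723, PS_1 = 7.0865.
Change in producer surplus = 7.0865 - 3.3495 = 3.737.

3.74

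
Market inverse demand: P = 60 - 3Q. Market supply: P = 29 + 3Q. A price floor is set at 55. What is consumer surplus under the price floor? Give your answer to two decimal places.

4.17

Without the control, 60 - 3Q = 29 + 3Q so Q* = 5.1667 and P* = 44.5.
At P = 55, buyers demand (60 - 55)/3 = 1.6667 while sellers would supply more, so the quantity traded is 1.6667 at price 55.
CS is the triangle under demand above 55: (1/2)(1.6667)(60 - 55) = 4.1667.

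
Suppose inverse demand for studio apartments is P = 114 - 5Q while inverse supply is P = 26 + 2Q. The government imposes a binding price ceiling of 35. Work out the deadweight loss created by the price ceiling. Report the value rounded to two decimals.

Free-market equilibrium: 114 - 5Q = 26 + 2Q gives Q* = 12.5714, P* = 51.1429.
At P = 35, sellers supply (35 - 26)/2 = 4.5 while buyers want more, so the quantity traded is 4.5 at price 35.
At Q = 4.5 the demand price is 91.5 and the supply price is 35. Deadweight loss is the triangle between the curves from 4.5 to 12.5714: (1/2)(91.5 - 35)(12.5714 - 4.5) = 228.0179.

228.02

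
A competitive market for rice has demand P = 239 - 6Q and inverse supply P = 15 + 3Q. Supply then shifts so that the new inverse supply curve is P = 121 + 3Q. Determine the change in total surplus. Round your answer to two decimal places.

-2014.00

Initial equilibrium: Q_0 = 24.8889, P_0 = 89.6667; CS_0 = (1/2)(24.8889)(149.3333) = 1858.3704, PS_0 = (1/2)(24.8889)(74.6667) = 929.1852.
New equilibrium: 239 - 6Q = 121 + 3Q gives Q_1 = 13.1111, P_1 = 160.3333; CS_1 = 515.7037, PS_1 = 257.8519.
Change in total surplus = (515.7037 + 257.8519) - (1858.3704 + 929.1852) = -2014.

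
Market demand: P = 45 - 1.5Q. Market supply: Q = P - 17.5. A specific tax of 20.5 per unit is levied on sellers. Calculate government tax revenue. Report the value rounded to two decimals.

Rewriting supply in inverse form: P = 17.5 + Q.
Without the tax, 45 - 1.5Q = 17.5 + Q so Q* = 11 and P* = 28.5.
With the tax, sellers need 20.5 more per unit: 45 - 1.5Q = 17.5 + Q + 20.5, so Q_t = 2.8. Buyers pay P_b = 40.8; sellers receive P_s = P_b - 20.5 = 20.3.
Revenue is the tax times quantity traded: 20.5 x 2.8 = 57.4.

57.40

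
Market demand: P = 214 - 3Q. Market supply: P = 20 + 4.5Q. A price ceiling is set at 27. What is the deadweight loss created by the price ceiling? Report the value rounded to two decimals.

Without the control, 214 - 3Q = 20 + 4.5Q so Q* = 25.8667 and P* = 136.4.
At P = 27, sellers supply (27 - 20)/4.5 = 1.5556 while buyers want more, so the quantity traded is 1.5556 at price 27.
The lost-trades triangle has base Q* - 1.5556 = 24.3111 and height equal to the gap between the curves at Q = 1.5556, which is 209.3333 - 27 = 182.3333. DWL = (1/2)(24.3111)(182.3333) = 2216.363.

2216.36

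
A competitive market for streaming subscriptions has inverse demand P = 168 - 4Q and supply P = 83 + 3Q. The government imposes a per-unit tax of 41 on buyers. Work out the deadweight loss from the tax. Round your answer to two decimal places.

Without the tax, 168 - 4Q = 83 + 3Q so Q* = 12.1429 and P* = 119.4286.
A tax on buyers shifts demand down by 41: (168 - 41) - 4Q = 83 + 3Q, so Q_t = 6.2857. Buyers pay P_b = 142.8571; sellers receive P_s = P_b - 41 = 101.8571.
Deadweight loss is the triangle between the curves from Q_t to Q*: (1/2)(12.1429 - 6.2857)(41) = 120.0714.

120.07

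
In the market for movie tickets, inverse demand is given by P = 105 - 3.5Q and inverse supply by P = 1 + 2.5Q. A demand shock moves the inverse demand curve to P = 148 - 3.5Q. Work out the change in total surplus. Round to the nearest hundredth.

Initial equilibrium: Q_0 = 17.3333, P_0 = 44.3333; CS_0 = (1/2)(17.3333)(60.6667) = 525.7778, PS_0 = (1/2)(17.3333)(43.3333) = 375.5556.
New equilibrium: 148 - 3.5Q = 1 + 2.5Q gives Q_1 = 24.5, P_1 = 62.25; CS_1 = 1050.4375, PS_1 = 750.3125.
Change in total surplus = (1050.4375 + 750.3125) - (525.7778 + 375.5556) = 899.4167.

899.42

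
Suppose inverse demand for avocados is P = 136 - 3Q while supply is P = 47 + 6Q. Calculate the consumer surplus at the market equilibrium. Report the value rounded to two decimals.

Equilibrium: 136 - 3Q = 47 + 6Q, so Q* = 9.8889 and P* = 106.3333.
The demand choke price is 136, so CS = (1/2)(Q*)(136 - P*) = (1/2)(9.8889)(29.6667) = 146.6852.

146.69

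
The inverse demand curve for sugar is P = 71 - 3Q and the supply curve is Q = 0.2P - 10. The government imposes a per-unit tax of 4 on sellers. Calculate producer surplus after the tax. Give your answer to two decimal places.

11.29

Rewriting supply in inverse form: P = 50 + 5Q.
Pre-tax equilibrium: 71 - 3Q = 50 + 5Q gives Q* = 2.625, P* = 63.125.
With the tax, sellers need 4 more per unit: 71 - 3Q = 50 + 5Q + 4, so Q_t = 2.125. Buyers pay P_b = 64.625; sellers receive P_s = P_b - 4 = 60.625.
PS = (1/2)(Q_t)(P_s - 50) = (1/2)(2.125)(10.625) = 11.2891.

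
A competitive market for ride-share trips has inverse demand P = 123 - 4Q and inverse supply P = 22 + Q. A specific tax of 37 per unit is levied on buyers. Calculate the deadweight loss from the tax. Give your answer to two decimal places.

Without the tax, 123 - 4Q = 22 + Q so Q* = 20.2 and P* = 42.2.
A tax on buyers shifts demand down by 37: (123 - 37) - 4Q = 22 + Q, so Q_t = 12.8. Buyers pay P_b = 71.8; sellers receive P_s = P_b - 37 = 34.8.
The welfare triangle lost has base Q* - Q_t = 7.4 and height t = 37, so DWL = (1/2)(7.4)(37) = 136.9.

136.90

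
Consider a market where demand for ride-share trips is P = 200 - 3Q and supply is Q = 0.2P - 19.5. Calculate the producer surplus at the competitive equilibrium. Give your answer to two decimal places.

410.40

Rewriting supply in inverse form: P = 97.5 + 5Q.
Equilibrium: 200 - 3Q = 97.5 + 5Q, so Q* = 12.8125 and P* = 161.5625.
Producer surplus is the triangle above supply below P*: (1/2)(12.8125)(161.5625 - 97.5) = (1/2)(12.8125)(64.0625) = 410.4004.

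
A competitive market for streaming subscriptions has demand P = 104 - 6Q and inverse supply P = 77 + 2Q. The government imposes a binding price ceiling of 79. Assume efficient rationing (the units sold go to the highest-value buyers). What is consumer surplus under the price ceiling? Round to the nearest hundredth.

22.00

Free-market equilibrium: 104 - 6Q = 77 + 2Q gives Q* = 3.375, P* = 83.75.
At the ceiling price 79, quantity supplied is (79 - 77)/2 = 1; supply is the short side, so Q = 1 trades at P = 79.
The demand price at Q = 1 is 98. CS is the trapezoid between demand and 79 over [0, 1]: (1/2)[(104 - 79) + (98 - 79)](1) = 22.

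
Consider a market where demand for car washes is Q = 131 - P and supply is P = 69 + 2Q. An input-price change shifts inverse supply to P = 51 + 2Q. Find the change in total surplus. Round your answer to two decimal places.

Rewriting demand in inverse form: P = 131 - Q.
Initial equilibrium: Q_0 = 20.6667, P_0 = 110.3333; CS_0 = (1/2)(20.6667)(20.6667) = 213.5556, PS_0 = (1/2)(20.6667)(41.3333) = 427.1111.
New equilibrium: 131 - Q = 51 + 2Q gives Q_1 = 26.6667, P_1 = 104.3333; CS_1 = 355.5556, PS_1 = 711.1111.
Change in total surplus = (355.5556 + 711.1111) - (213.5556 + 427.1111) = 426.

426.00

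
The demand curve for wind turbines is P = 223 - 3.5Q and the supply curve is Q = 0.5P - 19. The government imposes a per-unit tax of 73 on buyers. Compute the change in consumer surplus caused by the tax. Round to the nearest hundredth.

Rewriting supply in inverse form: P = 38 + 2Q.
Pre-tax equilibrium: 223 - 3.5Q = 38 + 2Q gives Q* = 33.6364, P* = 105.2727.
With the tax, buyers' net willingness to pay falls by 73: (223 - 73) - 3.5Q = 38 + 2Q, so Q_t = 20.3636. Buyers pay P_b = 151.7273; sellers receive P_s = P_b - 73 = 78.7273.
CS falls from (1/2)(33.6364)(117.7273) = 1979.9587 to (1/2)(20.3636)(71.2727) = 725.686, a change of -1254.2727.

-1254.27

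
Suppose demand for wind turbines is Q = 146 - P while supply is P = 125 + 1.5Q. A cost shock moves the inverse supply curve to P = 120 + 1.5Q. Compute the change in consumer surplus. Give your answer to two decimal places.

Rewriting demand in inverse form: P = 146 - Q.
Initial equilibrium: Q_0 = 8.4, P_0 = 137.6; CS_0 = (1/2)(8.4)(8.4) = 35.28, PS_0 = (1/2)(8.4)(12.6) = 52.92.
New equilibrium: 146 - Q = 120 + 1.5Q gives Q_1 = 10.4, P_1 = 135.6; CS_1 = 54.08, PS_1 = 81.12.
Change in consumer surplus = 54.08 - 35.28 = 18.8.

18.80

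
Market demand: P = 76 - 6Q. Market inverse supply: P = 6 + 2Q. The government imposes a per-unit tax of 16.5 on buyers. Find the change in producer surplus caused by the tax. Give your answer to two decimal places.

Without the tax, 76 - 6Q = 6 + 2Q so Q* = 8.75 and P* = 23.5.
A tax on buyers shifts demand down by 16.5: (76 - 16.5) - 6Q = 6 + 2Q, so Q_t = 6.6875. Buyers pay P_b = 35.875; sellers receive P_s = P_b - 16.5 = 19.375.
PS falls from (1/2)(8.75)(17.5) = 76.5625 to (1/2)(6.6875)(13.375) = 44.7227, a change of -31.8398.

-31.84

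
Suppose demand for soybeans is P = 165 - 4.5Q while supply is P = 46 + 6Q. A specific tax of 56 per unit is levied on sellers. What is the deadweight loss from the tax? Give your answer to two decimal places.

Without the tax, 165 - 4.5Q = 46 + 6Q so Q* = 11.3333 and P* = 114.
With the tax, sellers need 56 more per unit: 165 - 4.5Q = 46 + 6Q + 56, so Q_t = 6. Buyers pay P_b = 138; sellers receive P_s = P_b - 56 = 82.
Deadweight loss is the triangle between the curves from Q_t to Q*: (1/2)(11.3333 - 6)(56) = 149.3333.

149.33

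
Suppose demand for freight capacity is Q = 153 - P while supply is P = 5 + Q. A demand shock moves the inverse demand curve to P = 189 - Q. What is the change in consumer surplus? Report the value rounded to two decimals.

1494.00

Rewriting demand in inverse form: P = 153 - Q.
Initial equilibrium: Q_0 = 74, P_0 = 79; CS_0 = (1/2)(74)(74) = 2738, PS_0 = (1/2)(74)(74) = 2738.
New equilibrium: 189 - Q = 5 + Q gives Q_1 = 92, P_1 = 97; CS_1 = 4232, PS_1 = 4232.
Change in consumer surplus = 4232 - 2738 = 1494.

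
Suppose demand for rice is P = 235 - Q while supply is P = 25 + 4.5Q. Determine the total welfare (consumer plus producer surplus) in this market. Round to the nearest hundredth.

4009.09

Setting demand equal to supply, 210 = 5.5Q, so Q* = 38.1818 and P* = 196.8182.
Total surplus is the full triangle between the curves from 0 to Q*: (1/2)(38.1818)(235 - 25) = 4009.0909.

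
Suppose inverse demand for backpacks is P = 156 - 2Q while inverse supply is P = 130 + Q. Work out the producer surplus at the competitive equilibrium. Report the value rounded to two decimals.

Equilibrium: 156 - 2Q = 130 + Q, so Q* = 8.6667 and P* = 138.6667.
PS is the area between P* and the supply curve from 0 to Q*: (1/2)(8.6667)(8.6667) = 37.5556.

37.56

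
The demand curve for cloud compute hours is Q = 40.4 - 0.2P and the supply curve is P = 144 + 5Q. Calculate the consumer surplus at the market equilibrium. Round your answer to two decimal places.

84.10

Rewriting demand in inverse form: P = 202 - 5Q.
Set 202 - 5Q = 144 + 5Q, which gives 58 = 10Q, so Q* = 5.8 and P* = 202 - 5(5.8) = 173.
CS is the area between the demand curve and P* from 0 to Q*: (1/2)(5.8)(29) = 84.1.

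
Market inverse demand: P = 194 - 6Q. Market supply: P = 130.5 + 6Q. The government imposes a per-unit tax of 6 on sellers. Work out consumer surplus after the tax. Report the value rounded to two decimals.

68.88

Pre-tax equilibrium: 194 - 6Q = 130.5 + 6Q gives Q* = 5.2917, P* = 162.25.
With the tax, sellers need 6 more per unit: 194 - 6Q = 130.5 + 6Q + 6, so Q_t = 4.7917. Buyers pay P_b = 165.25; sellers receive P_s = P_b - 6 = 159.25.
CS = (1/2)(Q_t)(194 - P_b) = (1/2)(4.7917)(28.75) = 68.8802.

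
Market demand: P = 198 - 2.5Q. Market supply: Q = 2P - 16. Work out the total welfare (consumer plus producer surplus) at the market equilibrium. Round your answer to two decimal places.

6016.67

Rewriting supply in inverse form: P = 8 + 0.5Q.
Set 198 - 2.5Q = 8 + 0.5Q, which gives 190 = 3Q, so Q* = 63.3333 and P* = 198 - 2.5(63.3333) = 39.6667.
Total surplus is the full triangle between the curves from 0 to Q*: (1/2)(63.3333)(198 - 8) = 6016.6667.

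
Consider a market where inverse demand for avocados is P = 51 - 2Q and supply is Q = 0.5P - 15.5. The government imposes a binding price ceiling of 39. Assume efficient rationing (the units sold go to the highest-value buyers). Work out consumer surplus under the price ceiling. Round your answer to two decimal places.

Rewriting supply in inverse form: P = 31 + 2Q.
Without the control, 51 - 2Q = 31 + 2Q so Q* = 5 and P* = 41.
At the ceiling price 39, quantity supplied is (39 - 31)/2 = 4; supply is the short side, so Q = 4 trades at P = 39.
The demand price at Q = 4 is 43. CS is the trapezoid between demand and 39 over [0, 4]: (1/2)[(51 - 39) + (43 - 39)](4) = 32.

32.00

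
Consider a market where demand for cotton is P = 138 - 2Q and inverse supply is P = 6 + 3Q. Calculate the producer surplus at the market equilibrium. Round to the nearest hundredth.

Setting demand equal to supply, 132 = 5Q, so Q* = 26.4 and P* = 85.2.
Producer surplus is the triangle above supply below P*: (1/2)(26.4)(85.2 - 6) = (1/2)(26.4)(79.2) = 1045.44.

1045.44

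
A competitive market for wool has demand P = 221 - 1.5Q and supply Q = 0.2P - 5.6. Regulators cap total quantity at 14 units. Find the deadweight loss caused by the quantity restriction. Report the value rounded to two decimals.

800.31

Rewriting supply in inverse form: P = 28 + 5Q.
Unrestricted equilibrium: Q* = (221 - 28)/(1.5 + 5) = 29.6923.
At Q = 14 the demand price is 221 - 1.5(14) = 200 and the supply price is 28 + 5(14) = 98.
Deadweight loss is the triangle between the curves from 14 to 29.6923: (1/2)(200 - 98)(29.6923 - 14) = 800.3077.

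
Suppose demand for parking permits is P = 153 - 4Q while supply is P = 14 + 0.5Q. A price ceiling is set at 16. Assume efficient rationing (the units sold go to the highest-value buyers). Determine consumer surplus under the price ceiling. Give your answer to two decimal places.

516.00

Without the control, 153 - 4Q = 14 + 0.5Q so Q* = 30.8889 and P* = 29.4444.
At P = 16, sellers supply (16 - 14)/0.5 = 4 while buyers want more, so the quantity traded is 4 at price 16.
The demand price at Q = 4 is 137. CS is the trapezoid between demand and 16 over [0, 4]: (1/2)[(153 - 16) + (137 - 16)](4) = 516.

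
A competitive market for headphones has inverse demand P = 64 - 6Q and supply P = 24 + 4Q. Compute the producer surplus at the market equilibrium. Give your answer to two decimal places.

32.00

Set 64 - 6Q = 24 + 4Q, which gives 40 = 10Q, so Q* = 4 and P* = 64 - 6(4) = 40.
The supply curve's price intercept is 24, so PS = (1/2)(Q*)(P* - 24) = (1/2)(4)(16) = 32.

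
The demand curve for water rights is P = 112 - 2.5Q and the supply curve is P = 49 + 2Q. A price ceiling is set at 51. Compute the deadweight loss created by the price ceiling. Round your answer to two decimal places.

380.25

Without the control, 112 - 2.5Q = 49 + 2Q so Q* = 14 and P* = 77.
At the ceiling price 51, quantity supplied is (51 - 49)/2 = 1; supply is the short side, so Q = 1 trades at P = 51.
At Q = 1 the demand price is 109.5 and the supply price is 51. Deadweight loss is the triangle between the curves from 1 to 14: (1/2)(109.5 - 51)(14 - 1) = 380.25.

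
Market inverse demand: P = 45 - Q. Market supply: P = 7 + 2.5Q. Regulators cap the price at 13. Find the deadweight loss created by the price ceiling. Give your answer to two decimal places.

Free-market equilibrium: 45 - Q = 7 + 2.5Q gives Q* = 10.8571, P* = 34.1429.
At P = 13, sellers supply (13 - 7)/2.5 = 2.4 while buyers want more, so the quantity traded is 2.4 at price 13.
At Q = 2.4 the demand price is 42.6 and the supply price is 13. Deadweight loss is the triangle between the curves from 2.4 to 10.8571: (1/2)(42.6 - 13)(10.8571 - 2.4) = 125.1657.

125.17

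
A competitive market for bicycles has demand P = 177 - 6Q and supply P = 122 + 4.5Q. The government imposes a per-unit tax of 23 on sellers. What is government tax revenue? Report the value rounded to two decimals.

Without the tax, 177 - 6Q = 122 + 4.5Q so Q* = 5.2381 and P* = 145.5714.
With the tax, sellers need 23 more per unit: 177 - 6Q = 122 + 4.5Q + 23, so Q_t = 3.0476. Buyers pay P_b = 158.7143; sellers receive P_s = P_b - 23 = 135.7143.
Revenue is the tax times quantity traded: 23 x 3.0476 = 70.0952.

70.10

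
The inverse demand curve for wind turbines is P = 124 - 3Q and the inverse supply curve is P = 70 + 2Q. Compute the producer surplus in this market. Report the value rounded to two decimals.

Set 124 - 3Q = 70 + 2Q, which gives 54 = 5Q, so Q* = 10.8 and P* = 124 - 3(10.8) = 91.6.
The supply curve's price intercept is 70, so PS = (1/2)(Q*)(P* - 70) = (1/2)(10.8)(21.6) = 116.64.

116.64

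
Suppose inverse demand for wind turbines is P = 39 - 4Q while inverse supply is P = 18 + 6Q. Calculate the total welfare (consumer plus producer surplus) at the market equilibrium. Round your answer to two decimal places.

22.05

Equilibrium: 39 - 4Q = 18 + 6Q, so Q* = 2.1 and P* = 30.6.
Total surplus is the full triangle between the curves from 0 to Q*: (1/2)(2.1)(39 - 18) = 22.05.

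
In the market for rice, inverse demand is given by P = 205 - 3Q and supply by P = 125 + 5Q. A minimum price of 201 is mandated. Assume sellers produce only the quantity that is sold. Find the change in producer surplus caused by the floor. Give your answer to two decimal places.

Without the control, 205 - 3Q = 125 + 5Q so Q* = 10 and P* = 175.
At P = 201, buyers demand (205 - 201)/3 = 1.3333 while sellers would supply more, so the quantity traded is 1.3333 at price 201.
PS goes from (1/2)(10)(50) = 250 to 96.8889 (computed as (201 - 125)(1.3333) - (1/2)(5)(1.3333)^2), a change of -153.1111.

-153.11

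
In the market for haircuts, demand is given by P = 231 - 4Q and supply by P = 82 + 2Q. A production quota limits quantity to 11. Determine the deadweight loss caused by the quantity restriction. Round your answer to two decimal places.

Without the quota, 231 - 4Q = 82 + 2Q gives Q* = 24.8333.
At Q = 11 the demand price is 231 - 4(11) = 187 and the supply price is 82 + 2(11) = 104.
DWL = (1/2)(gap between curves at 11) x (Q* - 11) = (1/2)(83)(13.8333) = 574.0833.

574.08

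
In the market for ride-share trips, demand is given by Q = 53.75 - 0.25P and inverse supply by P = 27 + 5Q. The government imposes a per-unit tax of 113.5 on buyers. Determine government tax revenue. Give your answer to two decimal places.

939.53

Rewriting demand in inverse form: P = 215 - 4Q.
Pre-tax equilibrium: 215 - 4Q = 27 + 5Q gives Q* = 20.8889, P* = 131.4444.
A tax on buyers shifts demand down by 113.5: (215 - 113.5) - 4Q = 27 + 5Q, so Q_t = 8.2778. Buyers pay P_b = 181.8889; sellers receive P_s = P_b - 113.5 = 68.3889.
Revenue is the tax times quantity traded: 113.5 x 8.2778 = 939.5278.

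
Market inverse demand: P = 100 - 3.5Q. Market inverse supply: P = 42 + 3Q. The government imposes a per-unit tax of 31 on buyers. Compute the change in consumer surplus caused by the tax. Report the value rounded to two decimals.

Without the tax, 100 - 3.5Q = 42 + 3Q so Q* = 8.9231 and P* = 68.7692.
A tax on buyers shifts demand down by 31: (100 - 31) - 3.5Q = 42 + 3Q, so Q_t = 4.1538. Buyers pay P_b = 85.4615; sellers receive P_s = P_b - 31 = 54.4615.
Consumers lose the trapezoid between P* and P_b out to Q_t plus the triangle from Q_t to Q*: change in CS = 30.1953 - 139.3373 = -109.142.

-109.14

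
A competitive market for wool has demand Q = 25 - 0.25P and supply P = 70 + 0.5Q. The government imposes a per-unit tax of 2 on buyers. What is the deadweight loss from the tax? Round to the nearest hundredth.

0.44

Rewriting demand in inverse form: P = 100 - 4Q.
Pre-tax equilibrium: 100 - 4Q = 70 + 0.5Q gives Q* = 6.6667, P* = 73.3333.
A tax on buyers shifts demand down by 2: (100 - 2) - 4Q = 70 + 0.5Q, so Q_t = 6.2222. Buyers pay P_b = 75.1111; sellers receive P_s = P_b - 2 = 73.1111.
The welfare triangle lost has base Q* - Q_t = 0.4444 and height t = 2, so DWL = (1/2)(0.4444)(2) = 0.4444.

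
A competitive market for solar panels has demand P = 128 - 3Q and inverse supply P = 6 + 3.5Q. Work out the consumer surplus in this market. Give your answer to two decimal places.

Setting demand equal to supply, 122 = 6.5Q, so Q* = 18.7692 and P* = 71.6923.
Consumer surplus is the triangle under demand above P*: (1/2)(18.7692)(128 - 71.6923) = (1/2)(18.7692)(56.3077) = 528.426.

528.43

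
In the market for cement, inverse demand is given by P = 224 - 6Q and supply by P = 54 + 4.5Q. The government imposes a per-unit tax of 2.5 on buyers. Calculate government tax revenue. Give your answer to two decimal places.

Pre-tax equilibrium: 224 - 6Q = 54 + 4.5Q gives Q* = 16.1905, P* = 126.8571.
A tax on buyers shifts demand down by 2.5: (224 - 2.5) - 6Q = 54 + 4.5Q, so Q_t = 15.9524. Buyers pay P_b = 128.2857; sellers receive P_s = P_b - 2.5 = 125.7857.
Tax revenue = t x Q_t = 2.5 x 15.9524 = 39.881.

39.88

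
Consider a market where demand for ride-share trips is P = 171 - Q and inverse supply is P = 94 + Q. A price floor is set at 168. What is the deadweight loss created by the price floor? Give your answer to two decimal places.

1260.25

Free-market equilibrium: 171 - Q = 94 + Q gives Q* = 38.5, P* = 132.5.
At the floor price 168, quantity demanded is (171 - 168)/1 = 3; demand is the short side, so Q = 3 trades at P = 168.
The lost-trades triangle has base Q* - 3 = 35.5 and height equal to the gap between the curves at Q = 3, which is 168 - 97 = 71. DWL = (1/2)(35.5)(71) = 1260.25.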